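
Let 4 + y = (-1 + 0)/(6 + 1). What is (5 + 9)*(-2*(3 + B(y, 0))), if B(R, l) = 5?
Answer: -224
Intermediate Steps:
y = -29/7 (y = -4 + (-1 + 0)/(6 + 1) = -4 - 1/7 = -4 - 1*⅐ = -4 - ⅐ = -29/7 ≈ -4.1429)
(5 + 9)*(-2*(3 + B(y, 0))) = (5 + 9)*(-2*(3 + 5)) = 14*(-2*8) = 14*(-16) = -224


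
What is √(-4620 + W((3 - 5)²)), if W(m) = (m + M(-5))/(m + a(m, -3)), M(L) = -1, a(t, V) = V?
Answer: 9*I*√57 ≈ 67.948*I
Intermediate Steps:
W(m) = (-1 + m)/(-3 + m) (W(m) = (m - 1)/(m - 3) = (-1 + m)/(-3 + m))
√(-4620 + W((3 - 5)²)) = √(-4620 + (-1 + (3 - 5)²)/(-3 + (3 - 5)²)) = √(-4620 + (-1 + (-2)²)/(-3 + (-2)²)) = √(-4620 + (-1 + 4)/(-3 + 4)) = √(-4620 + 3/1) = √(-4620 + 1*3) = √(-4620 + 3) = √(-4617) = 9*I*√57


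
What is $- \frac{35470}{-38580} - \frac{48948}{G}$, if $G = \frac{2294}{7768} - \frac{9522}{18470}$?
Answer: $\frac{6773530522324073}{30475032582} \approx 2.2227 \cdot 10^{5}$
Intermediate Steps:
$G = - \frac{7899179}{35868740}$ ($G = 2294 \cdot \frac{1}{7768} - \frac{4761}{9235} = \frac{1147}{3884} - \frac{4761}{9235} = - \frac{7899179}{35868740} \approx -0.22022$)
$- \frac{35470}{-38580} - \frac{48948}{G} = - \frac{35470}{-38580} - \frac{48948}{- \frac{7899179}{35868740}} = \left(-35470\right) \left(- \frac{1}{38580}\right) - - \frac{1755703085520}{7899179} = \frac{3547}{3858} + \frac{1755703085520}{7899179} = \frac{6773530522324073}{30475032582}$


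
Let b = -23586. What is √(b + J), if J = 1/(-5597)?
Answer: I*√738864688271/5597 ≈ 153.58*I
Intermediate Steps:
J = -1/5597 ≈ -0.00017867
√(b + J) = √(-23586 - 1/5597) = √(-132010843/5597) = I*√738864688271/5597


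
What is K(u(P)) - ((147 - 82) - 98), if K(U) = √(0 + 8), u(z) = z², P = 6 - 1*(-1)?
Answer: 33 + 2*√2 ≈ 35.828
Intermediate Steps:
P = 7 (P = 6 + 1 = 7)
K(U) = 2*√2 (K(U) = √8 = 2*√2)
K(u(P)) - ((147 - 82) - 98) = 2*√2 - ((147 - 82) - 98) = 2*√2 - (65 - 98) = 2*√2 - 1*(-33) = 2*√2 + 33 = 33 + 2*√2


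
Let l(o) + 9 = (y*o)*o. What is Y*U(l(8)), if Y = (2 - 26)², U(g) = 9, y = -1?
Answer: 5184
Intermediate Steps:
l(o) = -9 - o² (l(o) = -9 + (-o)*o = -9 - o²)
Y = 576 (Y = (-24)² = 576)
Y*U(l(8)) = 576*9 = 5184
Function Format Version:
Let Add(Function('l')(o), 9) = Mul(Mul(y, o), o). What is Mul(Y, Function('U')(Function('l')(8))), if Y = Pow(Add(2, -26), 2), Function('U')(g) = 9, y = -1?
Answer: 5184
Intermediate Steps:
Function('l')(o) = Add(-9, Mul(-1, Pow(o, 2))) (Function('l')(o) = Add(-9, Mul(Mul(-1, o), o)) = Add(-9, Mul(-1, Pow(o, 2))))
Y = 576 (Y = Pow(-24, 2) = 576)
Mul(Y, Function('U')(Function('l')(8))) = Mul(576, 9) = 5184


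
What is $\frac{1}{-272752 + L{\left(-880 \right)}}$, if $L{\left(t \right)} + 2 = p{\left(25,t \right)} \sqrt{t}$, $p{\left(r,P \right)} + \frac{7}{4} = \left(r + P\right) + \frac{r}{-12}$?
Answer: $- \frac{1227393}{337697225312} + \frac{15459 i \sqrt{55}}{337697225312} \approx -3.6346 \cdot 10^{-6} + 3.395 \cdot 10^{-7} i$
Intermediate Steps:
$p{\left(r,P \right)} = - \frac{7}{4} + P + \frac{11 r}{12}$ ($p{\left(r,P \right)} = - \frac{7}{4} + \left(\left(r + P\right) + \frac{r}{-12}\right) = - \frac{7}{4} + \left(\left(P + r\right) + r \left(- \frac{1}{12}\right)\right) = - \frac{7}{4} + \left(\left(P + r\right) - \frac{r}{12}\right) = - \frac{7}{4} + \left(P + \frac{11 r}{12}\right) = - \frac{7}{4} + P + \frac{11 r}{12}$)
$L{\left(t \right)} = -2 + \sqrt{t} \left(\frac{127}{6} + t\right)$ ($L{\left(t \right)} = -2 + \left(- \frac{7}{4} + t + \frac{11}{12} \cdot 25\right) \sqrt{t} = -2 + \left(- \frac{7}{4} + t + \frac{275}{12}\right) \sqrt{t} = -2 + \left(\frac{127}{6} + t\right) \sqrt{t} = -2 + \sqrt{t} \left(\frac{127}{6} + t\right)$)
$\frac{1}{-272752 + L{\left(-880 \right)}} = \frac{1}{-272752 - \left(2 - \sqrt{-880} \left(\frac{127}{6} - 880\right)\right)} = \frac{1}{-272752 - \left(2 - 4 i \sqrt{55} \left(- \frac{5153}{6}\right)\right)} = \frac{1}{-272752 - \left(2 + \frac{10306 i \sqrt{55}}{3}\right)} = \frac{1}{-272754 - \frac{10306 i \sqrt{55}}{3}}$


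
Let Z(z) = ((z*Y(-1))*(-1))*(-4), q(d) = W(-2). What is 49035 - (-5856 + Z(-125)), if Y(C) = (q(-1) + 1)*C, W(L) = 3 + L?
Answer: 53891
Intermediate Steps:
q(d) = 1 (q(d) = 3 - 2 = 1)
Y(C) = 2*C (Y(C) = (1 + 1)*C = 2*C)
Z(z) = -8*z (Z(z) = ((z*(2*(-1)))*(-1))*(-4) = ((z*(-2))*(-1))*(-4) = (-2*z*(-1))*(-4) = (2*z)*(-4) = -8*z)
49035 - (-5856 + Z(-125)) = 49035 - (-5856 - 8*(-125)) = 49035 - (-5856 + 1000) = 49035 - 1*(-4856) = 49035 + 4856 = 53891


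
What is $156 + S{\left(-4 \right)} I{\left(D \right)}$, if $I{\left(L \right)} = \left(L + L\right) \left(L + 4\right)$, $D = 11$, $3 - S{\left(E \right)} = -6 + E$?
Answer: $4446$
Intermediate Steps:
$S{\left(E \right)} = 9 - E$ ($S{\left(E \right)} = 3 - \left(-6 + E\right) = 9 - E$)
$I{\left(L \right)} = 2 L \left(4 + L\right)$
$156 + S{\left(-4 \right)} I{\left(D \right)} = 156 + \left(9 - -4\right) 2 \cdot 11 \left(4 + 11\right) = 156 + \left(9 + 4\right) 2 \cdot 11 \cdot 15 = 156 + 13 \cdot 330 = 156 + 4290 = 4446$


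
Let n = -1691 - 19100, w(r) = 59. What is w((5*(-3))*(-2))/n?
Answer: -59/20791 ≈ -0.0028378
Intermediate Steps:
n = -20791
w((5*(-3))*(-2))/n = 59/(-20791) = 59*(-1/20791) = -59/20791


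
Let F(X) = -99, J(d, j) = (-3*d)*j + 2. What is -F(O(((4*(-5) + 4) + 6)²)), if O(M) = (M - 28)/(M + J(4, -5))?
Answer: 99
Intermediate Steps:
J(d, j) = 2 - 3*d*j (J(d, j) = -3*d*j + 2 = 2 - 3*d*j)
O(M) = (-28 + M)/(62 + M) (O(M) = (M - 28)/(M + (2 - 3*4*(-5))) = (-28 + M)/(M + (2 + 60)) = (-28 + M)/(M + 62) = (-28 + M)/(62 + M))
-F(O(((4*(-5) + 4) + 6)²)) = -1*(-99) = 99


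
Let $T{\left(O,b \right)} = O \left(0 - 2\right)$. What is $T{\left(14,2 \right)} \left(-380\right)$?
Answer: $10640$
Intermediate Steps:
$T{\left(O,b \right)} = - 2 O$ ($T{\left(O,b \right)} = O \left(-2\right) = - 2 O$)
$T{\left(14,2 \right)} \left(-380\right) = \left(-2\right) 14 \left(-380\right) = \left(-28\right) \left(-380\right) = 10640$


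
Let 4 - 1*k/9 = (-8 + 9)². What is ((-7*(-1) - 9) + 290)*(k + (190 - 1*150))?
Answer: 19296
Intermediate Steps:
k = 27 (k = 36 - 9*(-8 + 9)² = 36 - 9*1² = 36 - 9*1 = 36 - 9 = 27)
((-7*(-1) - 9) + 290)*(k + (190 - 1*150)) = ((-7*(-1) - 9) + 290)*(27 + (190 - 1*150)) = ((7 - 9) + 290)*(27 + (190 - 150)) = (-2 + 290)*(27 + 40) = 288*67 = 19296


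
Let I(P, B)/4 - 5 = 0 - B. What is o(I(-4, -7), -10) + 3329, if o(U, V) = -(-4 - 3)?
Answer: 3336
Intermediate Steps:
I(P, B) = 20 - 4*B (I(P, B) = 20 + 4*(0 - B) = 20 + 4*(-B) = 20 - 4*B)
o(U, V) = 7 (o(U, V) = -1*(-7) = 7)
o(I(-4, -7), -10) + 3329 = 7 + 3329 = 3336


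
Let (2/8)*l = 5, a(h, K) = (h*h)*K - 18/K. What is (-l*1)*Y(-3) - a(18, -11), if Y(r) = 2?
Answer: 38746/11 ≈ 3522.4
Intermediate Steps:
a(h, K) = -18/K + K*h**2 (a(h, K) = h**2*K - 18/K = K*h**2 - 18/K = -18/K + K*h**2)
l = 20 (l = 4*5 = 20)
(-l*1)*Y(-3) - a(18, -11) = (-1*20*1)*2 - (-18/(-11) - 11*18**2) = -20*1*2 - (-18*(-1/11) - 11*324) = -20*2 - (18/11 - 3564) = -40 - 1*(-39186/11) = -40 + 39186/11 = 38746/11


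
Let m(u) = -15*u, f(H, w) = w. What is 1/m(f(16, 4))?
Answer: -1/60 ≈ -0.016667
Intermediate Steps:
1/m(f(16, 4)) = 1/(-15*4) = 1/(-60) = -1/60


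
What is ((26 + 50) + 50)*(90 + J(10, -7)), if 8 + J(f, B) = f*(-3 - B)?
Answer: 15372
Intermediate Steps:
J(f, B) = -8 + f*(-3 - B)
((26 + 50) + 50)*(90 + J(10, -7)) = ((26 + 50) + 50)*(90 + (-8 - 3*10 - 1*(-7)*10)) = (76 + 50)*(90 + (-8 - 30 + 70)) = 126*(90 + 32) = 126*122 = 15372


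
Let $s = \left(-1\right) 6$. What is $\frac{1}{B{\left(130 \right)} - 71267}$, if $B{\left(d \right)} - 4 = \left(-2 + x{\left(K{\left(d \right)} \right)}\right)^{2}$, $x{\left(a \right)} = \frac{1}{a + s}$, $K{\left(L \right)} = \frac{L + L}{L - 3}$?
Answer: $- \frac{252004}{17957281891} \approx -1.4034 \cdot 10^{-5}$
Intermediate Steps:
$s = -6$
$K{\left(L \right)} = \frac{2 L}{-3 + L}$
$x{\left(a \right)} = \frac{1}{-6 + a}$ ($x{\left(a \right)} = \frac{1}{a - 6} = \frac{1}{-6 + a}$)
$B{\left(d \right)} = 4 + \left(-2 + \frac{1}{-6 + \frac{2 d}{-3 + d}}\right)^{2}$
$\frac{1}{B{\left(130 \right)} - 71267} = \frac{1}{\frac{2817 - 166140 + 145 \cdot 130^{2}}{4 \left(81 - 4680 + 4 \cdot 130^{2}\right)} - 71267} = \frac{1}{\frac{2817 - 166140 + 145 \cdot 16900}{4 \left(81 - 4680 + 4 \cdot 16900\right)} - 71267} = \frac{1}{\frac{2817 - 166140 + 2450500}{4 \left(81 - 4680 + 67600\right)} - 71267} = \frac{1}{\frac{1}{4} \cdot \frac{1}{63001} \cdot 2287177 - 71267} = \frac{1}{\frac{2287177}{252004} - 71267} = \frac{1}{- \frac{17957281891}{252004}} = - \frac{252004}{17957281891}$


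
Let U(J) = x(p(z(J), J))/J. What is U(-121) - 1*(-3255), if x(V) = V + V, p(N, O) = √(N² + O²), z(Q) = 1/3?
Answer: 3255 - 2*√131770/363 ≈ 3253.0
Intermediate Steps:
z(Q) = ⅓
x(V) = 2*V
U(J) = 2*√(⅑ + J²)/J (U(J) = (2*√((⅓)² + J²))/J = (2*√(⅑ + J²))/J = 2*√(⅑ + J²)/J)
U(-121) - 1*(-3255) = (⅔)*√(1 + 9*(-121)²)/(-121) - 1*(-3255) = (⅔)*(-1/121)*√(1 + 9*14641) + 3255 = (⅔)*(-1/121)*√(1 + 131769) + 3255 = (⅔)*(-1/121)*√131770 + 3255 = -2*√131770/363 + 3255 = 3255 - 2*√131770/363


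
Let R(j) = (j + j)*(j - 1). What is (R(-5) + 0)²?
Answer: 3600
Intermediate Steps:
R(j) = 2*j*(-1 + j) (R(j) = (2*j)*(-1 + j) = 2*j*(-1 + j))
(R(-5) + 0)² = (2*(-5)*(-1 - 5) + 0)² = (2*(-5)*(-6) + 0)² = (60 + 0)² = 60² = 3600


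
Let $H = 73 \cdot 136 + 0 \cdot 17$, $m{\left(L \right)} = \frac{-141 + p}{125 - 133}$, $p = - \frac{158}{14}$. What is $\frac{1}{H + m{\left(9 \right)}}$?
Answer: $\frac{28}{278517} \approx 0.00010053$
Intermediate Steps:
$p = - \frac{79}{7}$ ($p = \left(-158\right) \frac{1}{14} = - \frac{79}{7} \approx -11.286$)
$m{\left(L \right)} = \frac{533}{28}$ ($m{\left(L \right)} = \frac{-141 - \frac{79}{7}}{125 - 133} = - \frac{1066}{7 \left(-8\right)} = \left(- \frac{1066}{7}\right) \left(- \frac{1}{8}\right) = \frac{533}{28}$)
$H = 9928$ ($H = 9928 + 0 = 9928$)
$\frac{1}{H + m{\left(9 \right)}} = \frac{1}{9928 + \frac{533}{28}} = \frac{1}{\frac{278517}{28}} = \frac{28}{278517}$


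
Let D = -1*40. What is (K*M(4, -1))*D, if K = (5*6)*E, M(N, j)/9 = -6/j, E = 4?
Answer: -259200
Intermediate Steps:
M(N, j) = -54/j (M(N, j) = 9*(-6/j) = -54/j)
D = -40
K = 120 (K = (5*6)*4 = 30*4 = 120)
(K*M(4, -1))*D = (120*(-54/(-1)))*(-40) = (120*(-54*(-1)))*(-40) = (120*54)*(-40) = 6480*(-40) = -259200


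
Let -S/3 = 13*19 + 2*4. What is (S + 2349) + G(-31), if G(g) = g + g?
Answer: 1522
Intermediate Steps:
S = -765 (S = -3*(13*19 + 2*4) = -3*(247 + 8) = -3*255 = -765)
G(g) = 2*g
(S + 2349) + G(-31) = (-765 + 2349) + 2*(-31) = 1584 - 62 = 1522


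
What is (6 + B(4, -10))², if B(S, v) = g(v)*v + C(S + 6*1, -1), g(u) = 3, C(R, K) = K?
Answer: 625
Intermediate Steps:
B(S, v) = -1 + 3*v (B(S, v) = 3*v - 1 = -1 + 3*v)
(6 + B(4, -10))² = (6 + (-1 + 3*(-10)))² = (6 + (-1 - 30))² = (6 - 31)² = (-25)² = 625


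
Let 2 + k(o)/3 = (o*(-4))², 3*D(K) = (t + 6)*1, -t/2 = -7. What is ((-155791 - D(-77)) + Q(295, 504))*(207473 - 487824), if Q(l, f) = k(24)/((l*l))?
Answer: 11403218864027549/261075 ≈ 4.3678e+10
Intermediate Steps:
t = 14 (t = -2*(-7) = 14)
D(K) = 20/3 (D(K) = ((14 + 6)*1)/3 = (20*1)/3 = (⅓)*20 = 20/3)
k(o) = -6 + 48*o² (k(o) = -6 + 3*(o*(-4))² = -6 + 3*(-4*o)² = -6 + 3*(16*o²) = -6 + 48*o²)
Q(l, f) = 27642/l² (Q(l, f) = (-6 + 48*24²)/((l*l)) = (-6 + 48*576)/(l²) = (-6 + 27648)/l² = 27642/l²)
((-155791 - D(-77)) + Q(295, 504))*(207473 - 487824) = ((-155791 - 1*20/3) + 27642/295²)*(207473 - 487824) = ((-155791 - 20/3) + 27642*(1/87025))*(-280351) = (-467393/3 + 27642/87025)*(-280351) = -40674792899/261075*(-280351) = 11403218864027549/261075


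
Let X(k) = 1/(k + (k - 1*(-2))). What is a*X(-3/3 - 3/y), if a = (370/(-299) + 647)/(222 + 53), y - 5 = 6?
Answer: -64361/14950 ≈ -4.3051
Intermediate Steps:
y = 11 (y = 5 + 6 = 11)
X(k) = 1/(2 + 2*k) (X(k) = 1/(k + (k + 2)) = 1/(k + (2 + k)) = 1/(2 + 2*k))
a = 17553/7475 (a = (370*(-1/299) + 647)/275 = (-370/299 + 647)*(1/275) = (193083/299)*(1/275) = 17553/7475 ≈ 2.3482)
a*X(-3/3 - 3/y) = 17553*(1/(2*(1 + (-3/3 - 3/11))))/7475 = 17553*(1/(2*(1 + (-3*⅓ - 3*1/11))))/7475 = 17553*(1/(2*(1 + (-1 - 3/11))))/7475 = 17553*(1/(2*(1 - 14/11)))/7475 = 17553*(1/(2*(-3/11)))/7475 = 17553*((½)*(-11/3))/7475 = (17553/7475)*(-11/6) = -64361/14950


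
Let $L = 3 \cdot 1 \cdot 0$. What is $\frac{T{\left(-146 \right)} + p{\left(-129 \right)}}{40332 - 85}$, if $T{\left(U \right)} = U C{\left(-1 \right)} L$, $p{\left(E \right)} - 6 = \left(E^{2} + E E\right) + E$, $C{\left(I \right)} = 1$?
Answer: $\frac{33159}{40247} \approx 0.82389$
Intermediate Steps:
$L = 0$ ($L = 3 \cdot 0 = 0$)
$p{\left(E \right)} = 6 + E + 2 E^{2}$ ($p{\left(E \right)} = 6 + \left(\left(E^{2} + E E\right) + E\right) = 6 + \left(\left(E^{2} + E^{2}\right) + E\right) = 6 + \left(2 E^{2} + E\right) = 6 + \left(E + 2 E^{2}\right) = 6 + E + 2 E^{2}$)
$T{\left(U \right)} = 0$ ($T{\left(U \right)} = U 1 \cdot 0 = U 0 = 0$)
$\frac{T{\left(-146 \right)} + p{\left(-129 \right)}}{40332 - 85} = \frac{0 + \left(6 - 129 + 2 \left(-129\right)^{2}\right)}{40332 - 85} = \frac{0 + \left(6 - 129 + 2 \cdot 16641\right)}{40247} = \left(0 + \left(6 - 129 + 33282\right)\right) \frac{1}{40247} = \left(0 + 33159\right) \frac{1}{40247} = 33159 \cdot \frac{1}{40247} = \frac{33159}{40247}$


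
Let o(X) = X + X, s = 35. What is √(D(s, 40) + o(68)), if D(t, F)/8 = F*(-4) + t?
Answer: 12*I*√6 ≈ 29.394*I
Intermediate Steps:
o(X) = 2*X
D(t, F) = -32*F + 8*t (D(t, F) = 8*(F*(-4) + t) = 8*(-4*F + t) = 8*(t - 4*F) = -32*F + 8*t)
√(D(s, 40) + o(68)) = √((-32*40 + 8*35) + 2*68) = √((-1280 + 280) + 136) = √(-1000 + 136) = √(-864) = 12*I*√6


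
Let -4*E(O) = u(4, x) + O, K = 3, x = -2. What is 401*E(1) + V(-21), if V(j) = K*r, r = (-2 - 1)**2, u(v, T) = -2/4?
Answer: -185/8 ≈ -23.125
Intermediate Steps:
u(v, T) = -1/2 (u(v, T) = -2*1/4 = -1/2)
r = 9 (r = (-3)**2 = 9)
E(O) = 1/8 - O/4 (E(O) = -(-1/2 + O)/4 = 1/8 - O/4)
V(j) = 27 (V(j) = 3*9 = 27)
401*E(1) + V(-21) = 401*(1/8 - 1/4*1) + 27 = 401*(1/8 - 1/4) + 27 = 401*(-1/8) + 27 = -401/8 + 27 = -185/8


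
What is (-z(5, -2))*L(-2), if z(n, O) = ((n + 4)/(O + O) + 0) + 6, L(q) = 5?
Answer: -75/4 ≈ -18.750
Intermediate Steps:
z(n, O) = 6 + (4 + n)/(2*O) (z(n, O) = ((4 + n)/((2*O)) + 0) + 6 = ((4 + n)*(1/(2*O)) + 0) + 6 = ((4 + n)/(2*O) + 0) + 6 = (4 + n)/(2*O) + 6 = 6 + (4 + n)/(2*O))
(-z(5, -2))*L(-2) = -(4 + 5 + 12*(-2))/(2*(-2))*5 = -(-1)*(4 + 5 - 24)/(2*2)*5 = -(-1)*(-15)/(2*2)*5 = -1*15/4*5 = -15/4*5 = -75/4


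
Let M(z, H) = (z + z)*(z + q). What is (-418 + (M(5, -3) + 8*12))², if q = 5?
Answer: 49284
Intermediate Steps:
M(z, H) = 2*z*(5 + z) (M(z, H) = (z + z)*(z + 5) = (2*z)*(5 + z) = 2*z*(5 + z))
(-418 + (M(5, -3) + 8*12))² = (-418 + (2*5*(5 + 5) + 8*12))² = (-418 + (2*5*10 + 96))² = (-418 + (100 + 96))² = (-418 + 196)² = (-222)² = 49284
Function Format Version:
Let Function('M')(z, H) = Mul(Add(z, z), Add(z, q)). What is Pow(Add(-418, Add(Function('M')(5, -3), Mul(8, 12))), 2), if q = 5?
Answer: 49284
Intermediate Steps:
Function('M')(z, H) = Mul(2, z, Add(5, z)) (Function('M')(z, H) = Mul(Add(z, z), Add(z, 5)) = Mul(Mul(2, z), Add(5, z)) = Mul(2, z, Add(5, z)))
Pow(Add(-418, Add(Function('M')(5, -3), Mul(8, 12))), 2) = Pow(Add(-418, Add(Mul(2, 5, Add(5, 5)), Mul(8, 12))), 2) = Pow(Add(-418, Add(Mul(2, 5, 10), 96)), 2) = Pow(Add(-418, Add(100, 96)), 2) = Pow(Add(-418, 196), 2) = Pow(-222, 2) = 49284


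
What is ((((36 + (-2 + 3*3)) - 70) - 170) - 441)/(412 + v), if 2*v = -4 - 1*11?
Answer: -1276/809 ≈ -1.5773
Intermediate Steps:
v = -15/2 (v = (-4 - 1*11)/2 = (-4 - 11)/2 = (½)*(-15) = -15/2 ≈ -7.5000)
((((36 + (-2 + 3*3)) - 70) - 170) - 441)/(412 + v) = ((((36 + (-2 + 3*3)) - 70) - 170) - 441)/(412 - 15/2) = ((((36 + (-2 + 9)) - 70) - 170) - 441)/(809/2) = ((((36 + 7) - 70) - 170) - 441)*(2/809) = (((43 - 70) - 170) - 441)*(2/809) = ((-27 - 170) - 441)*(2/809) = (-197 - 441)*(2/809) = -638*2/809 = -1276/809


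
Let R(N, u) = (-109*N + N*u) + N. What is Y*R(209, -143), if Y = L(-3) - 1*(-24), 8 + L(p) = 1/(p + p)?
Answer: -4983605/6 ≈ -8.3060e+5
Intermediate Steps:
L(p) = -8 + 1/(2*p) (L(p) = -8 + 1/(p + p) = -8 + 1/(2*p))
Y = 95/6 (Y = (-8 + (½)/(-3)) - 1*(-24) = (-8 + (½)*(-⅓)) + 24 = (-8 - ⅙) + 24 = -49/6 + 24 = 95/6 ≈ 15.833)
R(N, u) = -108*N + N*u
Y*R(209, -143) = 95*(209*(-108 - 143))/6 = 95*(209*(-251))/6 = (95/6)*(-52459) = -4983605/6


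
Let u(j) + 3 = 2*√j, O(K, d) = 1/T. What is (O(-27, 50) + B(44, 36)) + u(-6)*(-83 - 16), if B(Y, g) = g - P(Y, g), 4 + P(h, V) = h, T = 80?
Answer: 23441/80 - 198*I*√6 ≈ 293.01 - 485.0*I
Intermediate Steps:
P(h, V) = -4 + h
O(K, d) = 1/80
B(Y, g) = 4 + g - Y (B(Y, g) = g - (-4 + Y) = g + (4 - Y) = 4 + g - Y)
u(j) = -3 + 2*√j
(O(-27, 50) + B(44, 36)) + u(-6)*(-83 - 16) = (1/80 + (4 + 36 - 1*44)) + (-3 + 2*√(-6))*(-83 - 16) = (1/80 + (4 + 36 - 44)) + (-3 + 2*(I*√6))*(-99) = (1/80 - 4) + (-3 + 2*I*√6)*(-99) = -319/80 + (297 - 198*I*√6) = 23441/80 - 198*I*√6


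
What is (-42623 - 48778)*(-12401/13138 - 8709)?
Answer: 10459130041443/13138 ≈ 7.9610e+8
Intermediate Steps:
(-42623 - 48778)*(-12401/13138 - 8709) = -91401*(-12401*1/13138 - 8709) = -91401*(-12401/13138 - 8709) = -91401*(-114431243/13138) = 10459130041443/13138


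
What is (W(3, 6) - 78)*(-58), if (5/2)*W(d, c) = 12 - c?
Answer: 21924/5 ≈ 4384.8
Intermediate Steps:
W(d, c) = 24/5 - 2*c/5 (W(d, c) = 2*(12 - c)/5 = 24/5 - 2*c/5)
(W(3, 6) - 78)*(-58) = ((24/5 - 2/5*6) - 78)*(-58) = ((24/5 - 12/5) - 78)*(-58) = (12/5 - 78)*(-58) = -378/5*(-58) = 21924/5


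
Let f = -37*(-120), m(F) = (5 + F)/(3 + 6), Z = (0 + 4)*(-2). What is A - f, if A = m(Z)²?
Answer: -39959/9 ≈ -4439.9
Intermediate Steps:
Z = -8 (Z = 4*(-2) = -8)
m(F) = 5/9 + F/9 (m(F) = (5 + F)/9 = (5 + F)*(⅑) = 5/9 + F/9)
f = 4440
A = ⅑ (A = (5/9 + (⅑)*(-8))² = (5/9 - 8/9)² = (-⅓)² = ⅑ ≈ 0.11111)
A - f = ⅑ - 1*4440 = ⅑ - 4440 = -39959/9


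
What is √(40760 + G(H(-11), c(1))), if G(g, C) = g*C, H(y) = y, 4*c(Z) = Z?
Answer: √163029/2 ≈ 201.88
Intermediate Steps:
c(Z) = Z/4
G(g, C) = C*g
√(40760 + G(H(-11), c(1))) = √(40760 + ((¼)*1)*(-11)) = √(40760 + (¼)*(-11)) = √(40760 - 11/4) = √(163029/4) = √163029/2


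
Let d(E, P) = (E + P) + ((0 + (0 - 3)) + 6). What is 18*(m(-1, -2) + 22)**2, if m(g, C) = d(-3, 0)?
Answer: 8712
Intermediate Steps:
d(E, P) = 3 + E + P (d(E, P) = (E + P) + ((0 - 3) + 6) = (E + P) + (-3 + 6) = (E + P) + 3 = 3 + E + P)
m(g, C) = 0 (m(g, C) = 3 - 3 + 0 = 0)
18*(m(-1, -2) + 22)**2 = 18*(0 + 22)**2 = 18*22**2 = 18*484 = 8712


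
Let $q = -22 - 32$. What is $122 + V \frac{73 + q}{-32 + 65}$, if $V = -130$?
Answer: $\frac{1556}{33} \approx 47.151$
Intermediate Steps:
$q = -54$
$122 + V \frac{73 + q}{-32 + 65} = 122 - 130 \frac{73 - 54}{-32 + 65} = 122 - 130 \cdot \frac{19}{33} = 122 - 130 \cdot 19 \cdot \frac{1}{33} = 122 - \frac{2470}{33} = \frac{1556}{33}$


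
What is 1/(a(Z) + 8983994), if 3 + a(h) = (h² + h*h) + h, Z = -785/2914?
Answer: 2122849/19071656046599 ≈ 1.1131e-7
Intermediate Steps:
Z = -785/2914 (Z = -785*1/2914 = -785/2914 ≈ -0.26939)
a(h) = -3 + h + 2*h² (a(h) = -3 + ((h² + h*h) + h) = -3 + ((h² + h²) + h) = -3 + (2*h² + h) = -3 + (h + 2*h²) = -3 + h + 2*h²)
1/(a(Z) + 8983994) = 1/((-3 - 785/2914 + 2*(-785/2914)²) + 8983994) = 1/((-3 - 785/2914 + 2*(616225/8491396)) + 8983994) = 1/((-3 - 785/2914 + 616225/4245698) + 8983994) = 1/(-6632307/2122849 + 8983994) = 1/(19071656046599/2122849) = 2122849/19071656046599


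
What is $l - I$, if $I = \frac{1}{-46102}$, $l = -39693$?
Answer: $- \frac{1829926685}{46102} \approx -39693.0$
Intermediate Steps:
$I = - \frac{1}{46102} \approx -2.1691 \cdot 10^{-5}$
$l - I = -39693 - - \frac{1}{46102} = -39693 + \frac{1}{46102} = - \frac{1829926685}{46102}$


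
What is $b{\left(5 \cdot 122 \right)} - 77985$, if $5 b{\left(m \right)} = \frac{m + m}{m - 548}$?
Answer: $- \frac{2417413}{31} \approx -77981.0$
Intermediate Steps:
$b{\left(m \right)} = \frac{2 m}{5 \left(-548 + m\right)}$ ($b{\left(m \right)} = \frac{\left(m + m\right) \frac{1}{m - 548}}{5} = \frac{2 m \frac{1}{-548 + m}}{5} = \frac{2 m}{5 \left(-548 + m\right)}$)
$b{\left(5 \cdot 122 \right)} - 77985 = \frac{2 \cdot 5 \cdot 122}{5 \left(-548 + 5 \cdot 122\right)} - 77985 = \frac{2}{5} \cdot 610 \frac{1}{-548 + 610} - 77985 = \frac{2}{5} \cdot 610 \cdot \frac{1}{62} - 77985 = \frac{122}{31} - 77985 = - \frac{2417413}{31}$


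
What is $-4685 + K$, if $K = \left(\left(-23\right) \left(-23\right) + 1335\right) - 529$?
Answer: $-3350$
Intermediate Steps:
$K = 1335$ ($K = \left(529 + 1335\right) - 529 = 1864 - 529 = 1335$)
$-4685 + K = -4685 + 1335 = -3350$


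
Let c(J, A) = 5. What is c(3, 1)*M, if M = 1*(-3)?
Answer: -15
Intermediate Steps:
M = -3
c(3, 1)*M = 5*(-3) = -15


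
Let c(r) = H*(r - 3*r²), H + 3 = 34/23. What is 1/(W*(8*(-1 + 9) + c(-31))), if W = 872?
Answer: 23/90218864 ≈ 2.5494e-7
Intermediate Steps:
H = -35/23 (H = -3 + 34/23 = -35/23 ≈ -1.5217)
c(r) = -35*r/23 + 105*r²/23 (c(r) = -35*(r - 3*r²)/23 = -35*r/23 + 105*r²/23)
1/(W*(8*(-1 + 9) + c(-31))) = 1/(872*(8*(-1 + 9) + (35/23)*(-31)*(-1 + 3*(-31)))) = 1/(872*(8*8 + (35/23)*(-31)*(-1 - 93))) = 1/(872*(64 + (35/23)*(-31)*(-94))) = 1/(872*(64 + 101990/23)) = 1/(872*(103462/23)) = 1/(90218864/23) = 23/90218864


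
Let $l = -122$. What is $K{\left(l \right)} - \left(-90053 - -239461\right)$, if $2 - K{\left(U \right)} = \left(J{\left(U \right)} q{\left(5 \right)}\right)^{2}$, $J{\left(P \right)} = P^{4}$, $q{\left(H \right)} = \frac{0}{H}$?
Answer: $-149406$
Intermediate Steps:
$q{\left(H \right)} = 0$
$K{\left(U \right)} = 2$ ($K{\left(U \right)} = 2 - \left(U^{4} \cdot 0\right)^{2} = 2 - 0^{2} = 2 - 0 = 2 + 0 = 2$)
$K{\left(l \right)} - \left(-90053 - -239461\right) = 2 - \left(-90053 - -239461\right) = 2 - \left(-90053 + 239461\right) = 2 - 149408 = -149406$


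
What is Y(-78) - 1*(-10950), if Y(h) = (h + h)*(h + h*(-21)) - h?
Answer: -232332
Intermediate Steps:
Y(h) = -h - 40*h**2 (Y(h) = (2*h)*(h - 21*h) - h = (2*h)*(-20*h) - h = -40*h**2 - h = -h - 40*h**2)
Y(-78) - 1*(-10950) = -1*(-78)*(1 + 40*(-78)) - 1*(-10950) = -1*(-78)*(1 - 3120) + 10950 = -1*(-78)*(-3119) + 10950 = -243282 + 10950 = -232332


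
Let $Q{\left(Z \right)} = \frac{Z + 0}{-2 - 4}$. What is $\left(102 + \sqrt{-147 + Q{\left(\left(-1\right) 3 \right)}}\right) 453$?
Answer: $46206 + \frac{453 i \sqrt{586}}{2} \approx 46206.0 + 5483.0 i$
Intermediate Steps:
$Q{\left(Z \right)} = - \frac{Z}{6}$ ($Q{\left(Z \right)} = \frac{Z}{-6} = Z \left(- \frac{1}{6}\right) = - \frac{Z}{6}$)
$\left(102 + \sqrt{-147 + Q{\left(\left(-1\right) 3 \right)}}\right) 453 = \left(102 + \sqrt{-147 - \frac{\left(-1\right) 3}{6}}\right) 453 = \left(102 + \sqrt{-147 - - \frac{1}{2}}\right) 453 = \left(102 + \sqrt{-147 + \frac{1}{2}}\right) 453 = \left(102 + \sqrt{- \frac{293}{2}}\right) 453 = \left(102 + \frac{i \sqrt{586}}{2}\right) 453 = 46206 + \frac{453 i \sqrt{586}}{2}$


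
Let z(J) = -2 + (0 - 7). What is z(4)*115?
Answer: -1035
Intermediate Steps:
z(J) = -9 (z(J) = -2 - 7 = -9)
z(4)*115 = -9*115 = -1035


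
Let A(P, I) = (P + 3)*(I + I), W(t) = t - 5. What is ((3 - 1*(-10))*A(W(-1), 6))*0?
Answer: 0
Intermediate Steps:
W(t) = -5 + t
A(P, I) = 2*I*(3 + P) (A(P, I) = (3 + P)*(2*I) = 2*I*(3 + P))
((3 - 1*(-10))*A(W(-1), 6))*0 = ((3 - 1*(-10))*(2*6*(3 + (-5 - 1))))*0 = ((3 + 10)*(2*6*(3 - 6)))*0 = (13*(2*6*(-3)))*0 = (13*(-36))*0 = -468*0 = 0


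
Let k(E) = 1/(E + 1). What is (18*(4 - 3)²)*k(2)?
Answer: 6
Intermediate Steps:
k(E) = 1/(1 + E)
(18*(4 - 3)²)*k(2) = (18*(4 - 3)²)/(1 + 2) = (18*1²)/3 = (18*1)*(⅓) = 18*(⅓) = 6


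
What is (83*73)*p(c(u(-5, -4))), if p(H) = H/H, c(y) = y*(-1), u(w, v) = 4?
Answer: 6059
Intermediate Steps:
c(y) = -y
p(H) = 1
(83*73)*p(c(u(-5, -4))) = (83*73)*1 = 6059*1 = 6059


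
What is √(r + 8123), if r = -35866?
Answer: I*√27743 ≈ 166.56*I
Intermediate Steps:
√(r + 8123) = √(-35866 + 8123) = √(-27743) = I*√27743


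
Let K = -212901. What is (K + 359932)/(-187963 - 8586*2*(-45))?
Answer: 147031/584777 ≈ 0.25143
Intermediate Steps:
(K + 359932)/(-187963 - 8586*2*(-45)) = (-212901 + 359932)/(-187963 - 8586*2*(-45)) = 147031/(-187963 - 106*162*(-45)) = 147031/(-187963 - 17172*(-45)) = 147031/(-187963 + 772740) = 147031/584777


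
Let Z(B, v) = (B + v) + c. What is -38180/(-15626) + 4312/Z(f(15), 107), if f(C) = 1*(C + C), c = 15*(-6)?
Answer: 34586886/367211 ≈ 94.188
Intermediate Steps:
c = -90
f(C) = 2*C (f(C) = 1*(2*C) = 2*C)
Z(B, v) = -90 + B + v (Z(B, v) = (B + v) - 90 = -90 + B + v)
-38180/(-15626) + 4312/Z(f(15), 107) = -38180/(-15626) + 4312/(-90 + 2*15 + 107) = -38180*(-1/15626) + 4312/(-90 + 30 + 107) = 19090/7813 + 4312/47 = 34586886/367211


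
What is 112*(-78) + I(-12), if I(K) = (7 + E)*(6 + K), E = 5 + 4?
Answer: -8832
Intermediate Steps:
E = 9
I(K) = 96 + 16*K (I(K) = (7 + 9)*(6 + K) = 16*(6 + K) = 96 + 16*K)
112*(-78) + I(-12) = 112*(-78) + (96 + 16*(-12)) = -8736 + (96 - 192) = -8736 - 96 = -8832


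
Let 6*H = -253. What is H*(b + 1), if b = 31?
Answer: -4048/3 ≈ -1349.3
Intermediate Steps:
H = -253/6 (H = (⅙)*(-253) = -253/6 ≈ -42.167)
H*(b + 1) = -253*(31 + 1)/6 = -253/6*32 = -4048/3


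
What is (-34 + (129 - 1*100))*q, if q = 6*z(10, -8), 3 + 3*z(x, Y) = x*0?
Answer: 30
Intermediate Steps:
z(x, Y) = -1 (z(x, Y) = -1 + (x*0)/3 = -1 + (⅓)*0 = -1 + 0 = -1)
q = -6 (q = 6*(-1) = -6)
(-34 + (129 - 1*100))*q = (-34 + (129 - 1*100))*(-6) = (-34 + (129 - 100))*(-6) = (-34 + 29)*(-6) = -5*(-6) = 30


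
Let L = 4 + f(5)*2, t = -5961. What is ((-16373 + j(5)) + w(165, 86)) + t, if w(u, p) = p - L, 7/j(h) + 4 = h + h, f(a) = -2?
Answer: -133481/6 ≈ -22247.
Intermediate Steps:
j(h) = 7/(-4 + 2*h) (j(h) = 7/(-4 + (h + h)) = 7/(-4 + 2*h))
L = 0 (L = 4 - 2*2 = 4 - 4 = 0)
w(u, p) = p (w(u, p) = p - 1*0 = p + 0 = p)
((-16373 + j(5)) + w(165, 86)) + t = ((-16373 + 7/(2*(-2 + 5))) + 86) - 5961 = ((-16373 + (7/2)/3) + 86) - 5961 = ((-16373 + (7/2)*(⅓)) + 86) - 5961 = ((-16373 + 7/6) + 86) - 5961 = (-98231/6 + 86) - 5961 = -97715/6 - 5961 = -133481/6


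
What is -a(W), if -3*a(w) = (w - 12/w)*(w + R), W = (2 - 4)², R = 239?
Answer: 81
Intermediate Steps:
W = 4 (W = (-2)² = 4)
a(w) = -(239 + w)*(w - 12/w)/3 (a(w) = -(w - 12/w)*(w + 239)/3 = -(w - 12/w)*(239 + w)/3 = -(239 + w)*(w - 12/w)/3)
-a(W) = -(2868 - 1*4*(-12 + 4² + 239*4))/(3*4) = -(2868 - 1*4*(-12 + 16 + 956))/(3*4) = -(2868 - 1*4*960)/(3*4) = -(2868 - 3840)/(3*4) = -(-972)/(3*4) = -1*(-81) = 81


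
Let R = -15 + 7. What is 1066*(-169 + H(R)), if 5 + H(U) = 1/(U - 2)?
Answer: -927953/5 ≈ -1.8559e+5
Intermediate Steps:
R = -8
H(U) = -5 + 1/(-2 + U) (H(U) = -5 + 1/(U - 2) = -5 + 1/(-2 + U))
1066*(-169 + H(R)) = 1066*(-169 + (11 - 5*(-8))/(-2 - 8)) = 1066*(-169 + (11 + 40)/(-10)) = 1066*(-169 - ⅒*51) = 1066*(-169 - 51/10) = 1066*(-1741/10) = -927953/5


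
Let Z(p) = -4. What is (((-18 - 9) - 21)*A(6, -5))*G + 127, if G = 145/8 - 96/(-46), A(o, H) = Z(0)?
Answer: 92177/23 ≈ 4007.7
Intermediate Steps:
A(o, H) = -4
G = 3719/184 (G = 145*(⅛) - 96*(-1/46) = 145/8 + 48/23 = 3719/184 ≈ 20.212)
(((-18 - 9) - 21)*A(6, -5))*G + 127 = (((-18 - 9) - 21)*(-4))*(3719/184) + 127 = ((-27 - 21)*(-4))*(3719/184) + 127 = -48*(-4)*(3719/184) + 127 = 192*(3719/184) + 127 = 89256/23 + 127 = 92177/23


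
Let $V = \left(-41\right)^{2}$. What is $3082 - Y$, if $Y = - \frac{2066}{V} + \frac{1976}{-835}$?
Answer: $\frac{4331049836}{1403635} \approx 3085.6$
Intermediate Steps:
$V = 1681$
$Y = - \frac{5046766}{1403635}$ ($Y = - \frac{2066}{1681} + \frac{1976}{-835} = \left(-2066\right) \frac{1}{1681} + 1976 \left(- \frac{1}{835}\right) = - \frac{2066}{1681} - \frac{1976}{835} = - \frac{5046766}{1403635} \approx -3.5955$)
$3082 - Y = 3082 - - \frac{5046766}{1403635} = 3082 + \frac{5046766}{1403635} = \frac{4331049836}{1403635}$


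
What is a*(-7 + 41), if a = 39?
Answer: 1326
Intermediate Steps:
a*(-7 + 41) = 39*(-7 + 41) = 39*34 = 1326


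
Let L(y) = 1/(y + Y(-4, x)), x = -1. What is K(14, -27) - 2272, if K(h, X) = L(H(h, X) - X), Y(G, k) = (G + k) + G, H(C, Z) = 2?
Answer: -45439/20 ≈ -2271.9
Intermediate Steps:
Y(G, k) = k + 2*G
L(y) = 1/(-9 + y) (L(y) = 1/(y + (-1 + 2*(-4))) = 1/(y + (-1 - 8)) = 1/(y - 9) = 1/(-9 + y))
K(h, X) = 1/(-7 - X) (K(h, X) = 1/(-9 + (2 - X)) = 1/(-7 - X))
K(14, -27) - 2272 = -1/(7 - 27) - 2272 = -1/(-20) - 2272 = -1*(-1/20) - 2272 = 1/20 - 2272 = -45439/20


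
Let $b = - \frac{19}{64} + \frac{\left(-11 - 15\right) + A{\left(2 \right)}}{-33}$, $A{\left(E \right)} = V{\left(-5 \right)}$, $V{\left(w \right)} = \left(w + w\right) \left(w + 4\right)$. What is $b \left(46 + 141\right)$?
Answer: $\frac{6749}{192} \approx 35.151$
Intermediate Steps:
$V{\left(w \right)} = 2 w \left(4 + w\right)$
$A{\left(E \right)} = 10$ ($A{\left(E \right)} = 2 \left(-5\right) \left(4 - 5\right) = 2 \left(-5\right) \left(-1\right) = 10$)
$b = \frac{397}{2112}$ ($b = - \frac{19}{64} + \frac{\left(-11 - 15\right) + 10}{-33} = \left(-19\right) \frac{1}{64} + \left(-26 + 10\right) \left(- \frac{1}{33}\right) = - \frac{19}{64} - - \frac{16}{33} = - \frac{19}{64} + \frac{16}{33} = \frac{397}{2112} \approx 0.18797$)
$b \left(46 + 141\right) = \frac{397 \left(46 + 141\right)}{2112} = \frac{397}{2112} \cdot 187 = \frac{6749}{192}$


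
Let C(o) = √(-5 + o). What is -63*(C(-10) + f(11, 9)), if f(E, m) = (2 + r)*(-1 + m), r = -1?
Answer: -504 - 63*I*√15 ≈ -504.0 - 244.0*I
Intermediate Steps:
f(E, m) = -1 + m (f(E, m) = (2 - 1)*(-1 + m) = 1*(-1 + m) = -1 + m)
-63*(C(-10) + f(11, 9)) = -63*(√(-5 - 10) + (-1 + 9)) = -63*(√(-15) + 8) = -63*(I*√15 + 8) = -63*(8 + I*√15) = -504 - 63*I*√15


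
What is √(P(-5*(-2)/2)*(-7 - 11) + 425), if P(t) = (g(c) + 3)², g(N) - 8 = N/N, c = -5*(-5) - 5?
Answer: I*√2167 ≈ 46.551*I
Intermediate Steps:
c = 20 (c = 25 - 5 = 20)
g(N) = 9 (g(N) = 8 + N/N = 8 + 1 = 9)
P(t) = 144 (P(t) = (9 + 3)² = 12² = 144)
√(P(-5*(-2)/2)*(-7 - 11) + 425) = √(144*(-7 - 11) + 425) = √(144*(-18) + 425) = √(-2592 + 425) = √(-2167) = I*√2167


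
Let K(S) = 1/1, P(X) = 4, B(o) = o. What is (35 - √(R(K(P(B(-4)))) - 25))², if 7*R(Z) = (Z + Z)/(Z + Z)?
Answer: (245 - I*√1218)²/49 ≈ 1200.1 - 349.0*I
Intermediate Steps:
K(S) = 1
R(Z) = ⅐ (R(Z) = ((Z + Z)/(Z + Z))/7 = ((2*Z)/((2*Z)))/7 = ((2*Z)*(1/(2*Z)))/7 = (⅐)*1 = ⅐)
(35 - √(R(K(P(B(-4)))) - 25))² = (35 - √(⅐ - 25))² = (35 - √(-174/7))² = (35 - I*√1218/7)²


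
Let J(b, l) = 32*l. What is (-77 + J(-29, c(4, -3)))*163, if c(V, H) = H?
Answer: -28199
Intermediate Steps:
(-77 + J(-29, c(4, -3)))*163 = (-77 + 32*(-3))*163 = (-77 - 96)*163 = -173*163 = -28199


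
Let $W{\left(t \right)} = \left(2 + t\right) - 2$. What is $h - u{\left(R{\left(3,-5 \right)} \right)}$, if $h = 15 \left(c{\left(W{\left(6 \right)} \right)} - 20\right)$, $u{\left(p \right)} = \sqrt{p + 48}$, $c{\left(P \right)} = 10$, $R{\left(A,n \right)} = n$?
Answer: $-150 - \sqrt{43} \approx -156.56$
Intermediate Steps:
$W{\left(t \right)} = t$
$u{\left(p \right)} = \sqrt{48 + p}$
$h = -150$ ($h = 15 \left(10 - 20\right) = 15 \left(-10\right) = -150$)
$h - u{\left(R{\left(3,-5 \right)} \right)} = -150 - \sqrt{48 - 5} = -150 - \sqrt{43}$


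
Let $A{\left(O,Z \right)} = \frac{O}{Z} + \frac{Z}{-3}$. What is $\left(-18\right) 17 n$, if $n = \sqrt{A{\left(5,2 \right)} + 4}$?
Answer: $- 51 \sqrt{210} \approx -739.06$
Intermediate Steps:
$A{\left(O,Z \right)} = - \frac{Z}{3} + \frac{O}{Z}$ ($A{\left(O,Z \right)} = \frac{O}{Z} + Z \left(- \frac{1}{3}\right) = \frac{O}{Z} - \frac{Z}{3} = - \frac{Z}{3} + \frac{O}{Z}$)
$n = \frac{\sqrt{210}}{6}$ ($n = \sqrt{\left(\left(- \frac{1}{3}\right) 2 + \frac{5}{2}\right) + 4} = \sqrt{\left(- \frac{2}{3} + 5 \cdot \frac{1}{2}\right) + 4} = \sqrt{\left(- \frac{2}{3} + \frac{5}{2}\right) + 4} = \sqrt{\frac{11}{6} + 4} = \sqrt{\frac{35}{6}} = \frac{\sqrt{210}}{6} \approx 2.4152$)
$\left(-18\right) 17 n = \left(-18\right) 17 \frac{\sqrt{210}}{6} = - 306 \frac{\sqrt{210}}{6} = - 51 \sqrt{210}$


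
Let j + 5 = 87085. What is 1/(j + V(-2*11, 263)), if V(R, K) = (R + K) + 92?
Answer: 1/87413 ≈ 1.1440e-5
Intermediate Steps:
j = 87080 (j = -5 + 87085 = 87080)
V(R, K) = 92 + K + R (V(R, K) = (K + R) + 92 = 92 + K + R)
1/(j + V(-2*11, 263)) = 1/(87080 + (92 + 263 - 2*11)) = 1/(87080 + (92 + 263 - 22)) = 1/(87080 + 333) = 1/87413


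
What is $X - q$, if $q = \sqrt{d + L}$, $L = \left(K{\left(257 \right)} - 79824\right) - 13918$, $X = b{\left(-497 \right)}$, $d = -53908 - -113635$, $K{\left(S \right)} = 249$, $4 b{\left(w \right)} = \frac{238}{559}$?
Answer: $\frac{119}{1118} - i \sqrt{33766} \approx 0.10644 - 183.76 i$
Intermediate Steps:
$b{\left(w \right)} = \frac{119}{1118}$ ($b{\left(w \right)} = \frac{238 \cdot \frac{1}{559}}{4} = \frac{1}{4} \cdot \frac{238}{559} = \frac{119}{1118}$)
$d = 59727$ ($d = -53908 + 113635 = 59727$)
$X = \frac{119}{1118} \approx 0.10644$
$L = -93493$ ($L = \left(249 - 79824\right) - 13918 = -79575 - 13918 = -93493$)
$q = i \sqrt{33766}$ ($q = \sqrt{59727 - 93493} = \sqrt{-33766} = i \sqrt{33766} \approx 183.76 i$)
$X - q = \frac{119}{1118} - i \sqrt{33766}$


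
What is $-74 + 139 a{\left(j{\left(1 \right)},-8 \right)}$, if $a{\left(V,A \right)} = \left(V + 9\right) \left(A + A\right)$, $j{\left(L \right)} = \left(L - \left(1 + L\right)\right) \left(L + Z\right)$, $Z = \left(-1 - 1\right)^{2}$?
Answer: $-8970$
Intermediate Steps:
$Z = 4$ ($Z = \left(-2\right)^{2} = 4$)
$j{\left(L \right)} = -4 - L$ ($j{\left(L \right)} = \left(L - \left(1 + L\right)\right) \left(L + 4\right) = - (4 + L) = -4 - L$)
$a{\left(V,A \right)} = 2 A \left(9 + V\right)$ ($a{\left(V,A \right)} = \left(9 + V\right) 2 A = 2 A \left(9 + V\right)$)
$-74 + 139 a{\left(j{\left(1 \right)},-8 \right)} = -74 + 139 \cdot 2 \left(-8\right) \left(9 - 5\right) = -74 + 139 \cdot 2 \left(-8\right) 4 = -74 + 139 \left(-64\right) = -74 - 8896 = -8970$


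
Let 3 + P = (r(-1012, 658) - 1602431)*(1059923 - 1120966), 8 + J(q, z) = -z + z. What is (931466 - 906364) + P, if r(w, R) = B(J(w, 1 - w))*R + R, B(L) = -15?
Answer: 98379548748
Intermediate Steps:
J(q, z) = -8 (J(q, z) = -8 + (-z + z) = -8 + 0 = -8)
r(w, R) = -14*R (r(w, R) = -15*R + R = -14*R)
P = 98379523646 (P = -3 + (-14*658 - 1602431)*(1059923 - 1120966) = -3 + (-9212 - 1602431)*(-61043) = -3 - 1611643*(-61043) = -3 + 98379523649 = 98379523646)
(931466 - 906364) + P = (931466 - 906364) + 98379523646 = 25102 + 98379523646 = 98379548748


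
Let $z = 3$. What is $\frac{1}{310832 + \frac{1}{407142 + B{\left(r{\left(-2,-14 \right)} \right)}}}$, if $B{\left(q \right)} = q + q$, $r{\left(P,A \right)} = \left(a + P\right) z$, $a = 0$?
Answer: $\frac{407130}{126549032161} \approx 3.2172 \cdot 10^{-6}$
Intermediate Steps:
$r{\left(P,A \right)} = 3 P$ ($r{\left(P,A \right)} = \left(0 + P\right) 3 = P 3 = 3 P$)
$B{\left(q \right)} = 2 q$
$\frac{1}{310832 + \frac{1}{407142 + B{\left(r{\left(-2,-14 \right)} \right)}}} = \frac{1}{310832 + \frac{1}{407142 + 2 \cdot 3 \left(-2\right)}} = \frac{1}{310832 + \frac{1}{407142 + 2 \left(-6\right)}} = \frac{1}{310832 + \frac{1}{407142 - 12}} = \frac{1}{310832 + \frac{1}{407130}} = \frac{1}{\frac{126549032161}{407130}} = \frac{407130}{126549032161}$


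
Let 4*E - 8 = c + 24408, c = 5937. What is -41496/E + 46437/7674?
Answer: 45247015/77642974 ≈ 0.58276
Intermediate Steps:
E = 30353/4 (E = 2 + (5937 + 24408)/4 = 2 + (¼)*30345 = 2 + 30345/4 = 30353/4 ≈ 7588.3)
-41496/E + 46437/7674 = -41496/30353/4 + 46437/7674 = -41496*4/30353 + 46437*(1/7674) = -165984/30353 + 15479/2558 = 45247015/77642974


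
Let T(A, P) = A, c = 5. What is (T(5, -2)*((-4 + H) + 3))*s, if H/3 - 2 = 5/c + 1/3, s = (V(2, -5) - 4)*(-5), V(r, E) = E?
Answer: 2025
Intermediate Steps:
s = 45 (s = (-5 - 4)*(-5) = -9*(-5) = 45)
H = 10 (H = 6 + 3*(5/5 + 1/3) = 6 + 3*(5*(1/5) + 1*(1/3)) = 6 + 3*(1 + 1/3) = 6 + 3*(4/3) = 6 + 4 = 10)
(T(5, -2)*((-4 + H) + 3))*s = (5*((-4 + 10) + 3))*45 = (5*(6 + 3))*45 = (5*9)*45 = 45*45 = 2025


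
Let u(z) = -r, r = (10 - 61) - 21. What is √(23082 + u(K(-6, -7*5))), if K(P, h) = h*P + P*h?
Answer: √23154 ≈ 152.16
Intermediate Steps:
K(P, h) = 2*P*h (K(P, h) = P*h + P*h = 2*P*h)
r = -72 (r = -51 - 21 = -72)
u(z) = 72 (u(z) = -1*(-72) = 72)
√(23082 + u(K(-6, -7*5))) = √(23082 + 72) = √23154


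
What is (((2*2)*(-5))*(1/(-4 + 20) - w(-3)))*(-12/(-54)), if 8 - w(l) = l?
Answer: 875/18 ≈ 48.611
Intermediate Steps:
w(l) = 8 - l
(((2*2)*(-5))*(1/(-4 + 20) - w(-3)))*(-12/(-54)) = (((2*2)*(-5))*(1/(-4 + 20) - (8 - 1*(-3))))*(-12/(-54)) = ((4*(-5))*(1/16 - (8 + 3)))*(-12*(-1/54)) = -20*(1/16 - 1*11)*(2/9) = -20*(1/16 - 11)*(2/9) = -20*(-175/16)*(2/9) = (875/4)*(2/9) = 875/18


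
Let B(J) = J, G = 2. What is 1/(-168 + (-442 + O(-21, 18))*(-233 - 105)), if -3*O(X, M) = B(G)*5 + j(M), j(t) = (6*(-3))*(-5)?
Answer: 3/481484 ≈ 6.2307e-6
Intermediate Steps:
j(t) = 90 (j(t) = -18*(-5) = 90)
O(X, M) = -100/3 (O(X, M) = -(2*5 + 90)/3 = -(10 + 90)/3 = -1/3*100 = -100/3)
1/(-168 + (-442 + O(-21, 18))*(-233 - 105)) = 1/(-168 + (-442 - 100/3)*(-233 - 105)) = 1/(-168 - 1426/3*(-338)) = 1/(-168 + 481988/3) = 1/(481484/3) = 3/481484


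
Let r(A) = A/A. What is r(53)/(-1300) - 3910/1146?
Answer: -2542073/744900 ≈ -3.4126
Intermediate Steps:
r(A) = 1
r(53)/(-1300) - 3910/1146 = 1/(-1300) - 3910/1146 = 1*(-1/1300) - 3910*1/1146 = -1/1300 - 1955/573 = -2542073/744900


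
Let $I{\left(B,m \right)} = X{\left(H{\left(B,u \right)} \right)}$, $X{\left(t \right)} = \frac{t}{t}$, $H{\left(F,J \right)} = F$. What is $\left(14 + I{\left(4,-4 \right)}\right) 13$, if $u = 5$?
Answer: $195$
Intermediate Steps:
$X{\left(t \right)} = 1$
$I{\left(B,m \right)} = 1$
$\left(14 + I{\left(4,-4 \right)}\right) 13 = \left(14 + 1\right) 13 = 15 \cdot 13 = 195$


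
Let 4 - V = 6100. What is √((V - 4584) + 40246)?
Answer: √29566 ≈ 171.95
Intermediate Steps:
V = -6096 (V = 4 - 1*6100 = 4 - 6100 = -6096)
√((V - 4584) + 40246) = √((-6096 - 4584) + 40246) = √(-10680 + 40246) = √29566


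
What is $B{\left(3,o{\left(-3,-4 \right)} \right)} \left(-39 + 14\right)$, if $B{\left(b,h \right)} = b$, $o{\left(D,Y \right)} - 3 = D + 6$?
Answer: $-75$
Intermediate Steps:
$o{\left(D,Y \right)} = 9 + D$ ($o{\left(D,Y \right)} = 3 + \left(D + 6\right) = 3 + \left(6 + D\right) = 9 + D$)
$B{\left(3,o{\left(-3,-4 \right)} \right)} \left(-39 + 14\right) = 3 \left(-39 + 14\right) = 3 \left(-25\right) = -75$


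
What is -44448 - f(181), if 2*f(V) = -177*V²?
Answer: 5709801/2 ≈ 2.8549e+6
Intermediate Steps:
f(V) = -177*V²/2 (f(V) = (-177*V²)/2 = -177*V²/2)
-44448 - f(181) = -44448 - (-177)*181²/2 = -44448 - (-177)*32761/2 = -44448 - 1*(-5798697/2) = -44448 + 5798697/2 = 5709801/2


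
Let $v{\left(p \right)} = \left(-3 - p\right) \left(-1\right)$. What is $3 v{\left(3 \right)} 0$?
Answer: $0$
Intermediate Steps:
$v{\left(p \right)} = 3 + p$
$3 v{\left(3 \right)} 0 = 3 \left(3 + 3\right) 0 = 3 \cdot 6 \cdot 0 = 18 \cdot 0 = 0$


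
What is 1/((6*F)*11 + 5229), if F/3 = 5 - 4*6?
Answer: 1/1467 ≈ 0.00068166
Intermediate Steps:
F = -57 (F = 3*(5 - 4*6) = 3*(5 - 24) = 3*(-19) = -57)
1/((6*F)*11 + 5229) = 1/((6*(-57))*11 + 5229) = 1/(-342*11 + 5229) = 1/(-3762 + 5229) = 1/1467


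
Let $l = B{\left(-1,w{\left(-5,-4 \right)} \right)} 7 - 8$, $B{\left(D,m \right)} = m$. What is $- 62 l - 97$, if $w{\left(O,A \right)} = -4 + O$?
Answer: $4305$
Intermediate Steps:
$l = -71$ ($l = \left(-4 - 5\right) 7 - 8 = \left(-9\right) 7 - 8 = -63 - 8 = -71$)
$- 62 l - 97 = \left(-62\right) \left(-71\right) - 97 = 4402 - 97 = 4305$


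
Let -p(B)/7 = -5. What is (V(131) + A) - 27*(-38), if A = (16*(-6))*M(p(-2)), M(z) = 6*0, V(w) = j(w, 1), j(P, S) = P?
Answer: 1157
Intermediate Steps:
p(B) = 35 (p(B) = -7*(-5) = 35)
V(w) = w
M(z) = 0
A = 0 (A = (16*(-6))*0 = -96*0 = 0)
(V(131) + A) - 27*(-38) = (131 + 0) - 27*(-38) = 131 + 1026 = 1157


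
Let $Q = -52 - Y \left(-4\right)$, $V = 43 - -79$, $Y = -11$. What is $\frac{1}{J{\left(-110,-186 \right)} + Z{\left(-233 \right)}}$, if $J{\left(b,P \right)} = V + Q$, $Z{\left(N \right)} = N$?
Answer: $- \frac{1}{207} \approx -0.0048309$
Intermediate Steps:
$V = 122$ ($V = 43 + 79 = 122$)
$Q = -96$ ($Q = -52 - \left(-11\right) \left(-4\right) = -52 - 44 = -96$)
$J{\left(b,P \right)} = 26$ ($J{\left(b,P \right)} = 122 - 96 = 26$)
$\frac{1}{J{\left(-110,-186 \right)} + Z{\left(-233 \right)}} = \frac{1}{26 - 233} = \frac{1}{-207} = - \frac{1}{207}$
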